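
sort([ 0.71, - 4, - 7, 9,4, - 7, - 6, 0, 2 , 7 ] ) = [ - 7, - 7, - 6, - 4,0,  0.71,2,4, 7,  9 ] 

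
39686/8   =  19843/4 = 4960.75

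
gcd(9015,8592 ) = 3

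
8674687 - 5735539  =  2939148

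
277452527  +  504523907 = 781976434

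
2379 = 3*793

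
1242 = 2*621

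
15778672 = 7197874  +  8580798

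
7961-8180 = - 219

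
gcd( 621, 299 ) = 23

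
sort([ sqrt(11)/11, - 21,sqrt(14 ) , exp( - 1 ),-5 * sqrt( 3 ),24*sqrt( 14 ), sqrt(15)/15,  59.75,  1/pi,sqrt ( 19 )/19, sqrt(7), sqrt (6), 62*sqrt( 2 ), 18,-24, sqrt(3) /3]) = [-24,-21, - 5*sqrt ( 3), sqrt(19)/19, sqrt( 15 )/15, sqrt( 11) /11,1/pi, exp( - 1),sqrt (3) /3,sqrt ( 6 ) , sqrt ( 7 ), sqrt(14 ),  18,59.75, 62*sqrt(2 ), 24*sqrt( 14 ) ]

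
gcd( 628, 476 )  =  4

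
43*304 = 13072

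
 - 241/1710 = -241/1710 = - 0.14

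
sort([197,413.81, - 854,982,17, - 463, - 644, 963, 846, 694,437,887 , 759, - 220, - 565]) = [ - 854, - 644, - 565, - 463, - 220, 17, 197, 413.81, 437, 694, 759, 846, 887,963, 982 ]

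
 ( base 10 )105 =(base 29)3I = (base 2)1101001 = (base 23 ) 4d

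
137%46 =45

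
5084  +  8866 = 13950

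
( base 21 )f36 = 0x1a1c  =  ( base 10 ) 6684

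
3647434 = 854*4271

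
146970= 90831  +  56139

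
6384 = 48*133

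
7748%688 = 180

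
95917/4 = 95917/4 = 23979.25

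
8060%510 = 410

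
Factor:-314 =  - 2^1*157^1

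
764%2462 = 764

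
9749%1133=685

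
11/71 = 11/71 = 0.15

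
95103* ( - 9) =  - 855927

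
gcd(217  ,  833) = 7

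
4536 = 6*756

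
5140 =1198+3942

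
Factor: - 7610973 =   -  3^1*2536991^1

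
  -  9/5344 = - 1+5335/5344=   - 0.00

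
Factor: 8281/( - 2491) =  - 7^2*13^2*  47^( - 1)*53^( - 1 )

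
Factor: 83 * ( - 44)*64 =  - 233728=-2^8 * 11^1*83^1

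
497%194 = 109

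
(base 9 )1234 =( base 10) 922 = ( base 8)1632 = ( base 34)R4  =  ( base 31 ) TN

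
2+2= 4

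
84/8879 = 84/8879 = 0.01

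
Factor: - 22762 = -2^1*19^1*599^1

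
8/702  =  4/351  =  0.01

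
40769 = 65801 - 25032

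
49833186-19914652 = 29918534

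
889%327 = 235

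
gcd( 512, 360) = 8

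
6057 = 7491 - 1434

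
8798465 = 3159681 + 5638784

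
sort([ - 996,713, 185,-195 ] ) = [ - 996, - 195,185, 713]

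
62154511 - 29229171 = 32925340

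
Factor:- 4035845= -5^1* 11^1*73379^1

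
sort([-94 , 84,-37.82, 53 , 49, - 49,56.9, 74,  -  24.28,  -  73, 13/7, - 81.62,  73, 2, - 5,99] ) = [ - 94, - 81.62,  -  73,-49, - 37.82, - 24.28, - 5,  13/7 , 2,49,53, 56.9, 73,74,84, 99 ] 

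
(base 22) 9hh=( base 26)70f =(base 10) 4747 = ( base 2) 1001010001011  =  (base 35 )3um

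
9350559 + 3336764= 12687323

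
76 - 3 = 73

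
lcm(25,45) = 225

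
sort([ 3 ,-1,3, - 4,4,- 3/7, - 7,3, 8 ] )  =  [ - 7, - 4, - 1, -3/7,3, 3, 3,  4, 8]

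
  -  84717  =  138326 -223043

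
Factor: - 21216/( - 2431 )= 96/11= 2^5*3^1*11^( - 1)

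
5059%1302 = 1153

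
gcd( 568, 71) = 71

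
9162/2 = 4581 = 4581.00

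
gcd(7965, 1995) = 15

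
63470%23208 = 17054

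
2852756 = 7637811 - 4785055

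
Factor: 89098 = 2^1*  44549^1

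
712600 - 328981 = 383619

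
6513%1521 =429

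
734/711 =1  +  23/711 =1.03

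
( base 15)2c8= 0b1001111110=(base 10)638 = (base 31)KI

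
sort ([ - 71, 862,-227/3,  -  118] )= [ - 118, - 227/3, - 71,  862]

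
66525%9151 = 2468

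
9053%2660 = 1073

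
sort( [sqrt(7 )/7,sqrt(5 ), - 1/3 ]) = [  -  1/3,sqrt( 7 ) /7, sqrt(5)]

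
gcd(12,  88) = 4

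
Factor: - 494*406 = - 200564 = - 2^2*7^1*13^1*19^1*29^1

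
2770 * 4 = 11080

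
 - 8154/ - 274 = 4077/137 = 29.76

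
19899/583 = 1809/53 = 34.13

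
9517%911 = 407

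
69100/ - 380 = - 182 + 3/19 =- 181.84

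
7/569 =7/569 = 0.01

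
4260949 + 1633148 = 5894097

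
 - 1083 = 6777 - 7860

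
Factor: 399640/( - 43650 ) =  - 412/45 = - 2^2*3^( - 2)*5^( - 1)*103^1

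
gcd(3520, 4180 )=220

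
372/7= 372/7  =  53.14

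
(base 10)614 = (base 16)266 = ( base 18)1g2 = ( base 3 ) 211202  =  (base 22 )15k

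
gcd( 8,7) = 1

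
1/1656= 1/1656 = 0.00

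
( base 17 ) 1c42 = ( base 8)20403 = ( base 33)7p3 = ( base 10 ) 8451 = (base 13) 3b01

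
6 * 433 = 2598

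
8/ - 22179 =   -  1 + 22171/22179  =  - 0.00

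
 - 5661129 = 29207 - 5690336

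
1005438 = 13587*74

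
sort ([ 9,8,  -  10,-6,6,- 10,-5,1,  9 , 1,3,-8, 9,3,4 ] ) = [ - 10, - 10, - 8, - 6, - 5,1,1,3,3,4,6,8, 9,9,9] 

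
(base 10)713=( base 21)1CK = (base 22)1A9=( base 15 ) 328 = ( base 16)2C9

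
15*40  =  600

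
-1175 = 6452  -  7627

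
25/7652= 25/7652 = 0.00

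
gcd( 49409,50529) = 1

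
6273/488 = 12 + 417/488  =  12.85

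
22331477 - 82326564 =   -  59995087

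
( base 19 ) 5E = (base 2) 1101101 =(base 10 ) 109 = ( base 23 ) 4H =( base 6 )301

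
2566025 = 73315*35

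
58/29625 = 58/29625=   0.00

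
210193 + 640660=850853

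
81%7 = 4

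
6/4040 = 3/2020 = 0.00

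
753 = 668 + 85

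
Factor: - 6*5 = - 2^1 * 3^1*5^1 =- 30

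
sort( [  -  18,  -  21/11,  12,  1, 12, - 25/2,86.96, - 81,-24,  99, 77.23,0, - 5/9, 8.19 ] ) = [ -81, - 24, - 18,  -  25/2, - 21/11, - 5/9,0,1, 8.19, 12,12,77.23,86.96, 99 ] 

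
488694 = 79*6186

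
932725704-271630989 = 661094715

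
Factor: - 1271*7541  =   - 9584611 =- 31^1*41^1*7541^1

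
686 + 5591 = 6277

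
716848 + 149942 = 866790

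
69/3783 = 23/1261 = 0.02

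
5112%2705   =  2407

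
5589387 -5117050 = 472337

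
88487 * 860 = 76098820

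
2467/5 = 2467/5 = 493.40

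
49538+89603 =139141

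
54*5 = 270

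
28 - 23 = 5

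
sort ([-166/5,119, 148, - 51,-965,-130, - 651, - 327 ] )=[ - 965, - 651, - 327 , - 130, -51,-166/5,119 , 148] 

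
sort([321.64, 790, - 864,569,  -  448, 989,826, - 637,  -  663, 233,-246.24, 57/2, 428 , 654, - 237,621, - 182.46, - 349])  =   [ - 864 , - 663, - 637, - 448, - 349, - 246.24, - 237, - 182.46, 57/2,233,  321.64 , 428, 569,621, 654, 790,826,989]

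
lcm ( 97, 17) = 1649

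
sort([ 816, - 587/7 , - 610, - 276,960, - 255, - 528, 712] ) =[ - 610, - 528, - 276, - 255 , - 587/7,712  ,  816, 960 ] 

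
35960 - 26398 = 9562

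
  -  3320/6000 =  - 83/150= - 0.55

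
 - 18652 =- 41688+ 23036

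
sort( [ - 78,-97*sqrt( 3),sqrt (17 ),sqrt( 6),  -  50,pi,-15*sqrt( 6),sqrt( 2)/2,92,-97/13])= [  -  97 * sqrt (3),- 78, - 50,  -  15*sqrt( 6),  -  97/13,sqrt( 2)/2,sqrt ( 6), pi, sqrt( 17),92]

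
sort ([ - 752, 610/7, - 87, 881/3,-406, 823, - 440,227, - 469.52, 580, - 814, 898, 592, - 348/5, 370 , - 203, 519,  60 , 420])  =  [ - 814, - 752, - 469.52 , - 440, - 406, - 203, - 87,- 348/5, 60 , 610/7,  227, 881/3, 370, 420,  519, 580, 592, 823,  898]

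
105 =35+70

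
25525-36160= - 10635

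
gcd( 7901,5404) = 1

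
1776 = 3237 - 1461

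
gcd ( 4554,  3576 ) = 6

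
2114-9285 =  - 7171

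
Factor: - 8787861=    - 3^2*17^1 * 19^1  *  3023^1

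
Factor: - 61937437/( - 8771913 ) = 3^( - 2) * 974657^( - 1 )*61937437^1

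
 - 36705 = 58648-95353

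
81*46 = 3726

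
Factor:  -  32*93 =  - 2976= -2^5*3^1 * 31^1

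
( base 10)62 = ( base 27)28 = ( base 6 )142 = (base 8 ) 76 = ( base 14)46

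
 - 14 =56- 70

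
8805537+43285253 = 52090790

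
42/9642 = 7/1607 = 0.00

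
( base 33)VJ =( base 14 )546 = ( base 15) 497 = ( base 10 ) 1042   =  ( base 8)2022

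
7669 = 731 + 6938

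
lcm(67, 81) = 5427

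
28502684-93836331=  - 65333647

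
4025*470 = 1891750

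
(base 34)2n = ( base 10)91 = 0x5B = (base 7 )160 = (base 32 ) 2R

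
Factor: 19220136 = 2^3*3^1*13^1*61603^1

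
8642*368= 3180256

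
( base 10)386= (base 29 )D9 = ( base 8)602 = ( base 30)cq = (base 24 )g2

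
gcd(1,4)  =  1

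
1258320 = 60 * 20972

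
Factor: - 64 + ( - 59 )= - 3^1*41^1  =  -123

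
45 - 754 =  - 709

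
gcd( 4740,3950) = 790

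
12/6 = 2 = 2.00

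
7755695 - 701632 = 7054063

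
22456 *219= 4917864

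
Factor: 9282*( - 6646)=-2^2*3^1 * 7^1*13^1*17^1*3323^1 = - 61688172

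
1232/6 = 205+1/3 = 205.33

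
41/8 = 5+1/8=5.12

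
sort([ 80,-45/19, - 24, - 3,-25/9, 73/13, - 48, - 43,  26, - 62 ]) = [- 62, - 48, - 43 ,  -  24, - 3, - 25/9,-45/19, 73/13,26,  80 ]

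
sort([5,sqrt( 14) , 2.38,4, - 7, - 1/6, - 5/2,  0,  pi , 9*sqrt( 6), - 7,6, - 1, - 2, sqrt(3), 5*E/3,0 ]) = [ - 7, - 7, - 5/2,-2,  -  1, - 1/6,0, 0,sqrt( 3),2.38, pi,  sqrt( 14 ), 4 , 5*E/3, 5,6,9 * sqrt( 6 )]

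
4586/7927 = 4586/7927 = 0.58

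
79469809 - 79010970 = 458839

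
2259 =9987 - 7728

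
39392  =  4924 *8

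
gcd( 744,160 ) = 8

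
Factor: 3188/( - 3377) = -2^2 * 11^(-1)*307^(-1)*797^1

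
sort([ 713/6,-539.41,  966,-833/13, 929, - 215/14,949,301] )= [ - 539.41, - 833/13, - 215/14 , 713/6 , 301, 929,949,966]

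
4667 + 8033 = 12700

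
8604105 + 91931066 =100535171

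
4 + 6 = 10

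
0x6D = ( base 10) 109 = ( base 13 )85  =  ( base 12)91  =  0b1101101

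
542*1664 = 901888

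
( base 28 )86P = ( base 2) 1100101000001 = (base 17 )1565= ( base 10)6465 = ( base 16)1941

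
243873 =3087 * 79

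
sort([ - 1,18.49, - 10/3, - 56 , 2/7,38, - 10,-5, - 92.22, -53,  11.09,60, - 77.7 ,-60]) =[ - 92.22, - 77.7, - 60, - 56  ,-53, - 10, - 5, - 10/3, -1 , 2/7,11.09,18.49  ,  38, 60 ] 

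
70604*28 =1976912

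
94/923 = 94/923 = 0.10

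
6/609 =2/203= 0.01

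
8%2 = 0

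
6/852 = 1/142  =  0.01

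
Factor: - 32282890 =-2^1*5^1*47^1*68687^1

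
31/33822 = 31/33822 = 0.00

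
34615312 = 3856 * 8977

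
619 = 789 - 170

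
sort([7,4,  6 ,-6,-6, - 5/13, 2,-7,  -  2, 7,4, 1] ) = [ - 7,-6, - 6, - 2, - 5/13,1, 2, 4,  4, 6 , 7, 7]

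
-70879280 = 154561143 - 225440423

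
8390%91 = 18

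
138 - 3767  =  -3629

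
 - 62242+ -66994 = -129236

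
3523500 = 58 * 60750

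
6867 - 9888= - 3021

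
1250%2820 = 1250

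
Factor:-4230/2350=-3^2 * 5^( - 1 ) = -9/5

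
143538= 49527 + 94011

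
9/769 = 9/769 = 0.01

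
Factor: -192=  - 2^6  *3^1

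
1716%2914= 1716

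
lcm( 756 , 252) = 756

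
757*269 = 203633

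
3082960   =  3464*890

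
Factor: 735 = 3^1*5^1*7^2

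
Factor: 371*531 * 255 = 50235255 = 3^3*5^1*7^1*17^1*53^1* 59^1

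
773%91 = 45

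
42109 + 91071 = 133180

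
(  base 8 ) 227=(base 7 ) 304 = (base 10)151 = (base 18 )87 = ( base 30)51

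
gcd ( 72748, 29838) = 2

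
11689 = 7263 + 4426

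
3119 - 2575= 544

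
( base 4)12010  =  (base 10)388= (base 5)3023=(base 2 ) 110000100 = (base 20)j8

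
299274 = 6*49879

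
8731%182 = 177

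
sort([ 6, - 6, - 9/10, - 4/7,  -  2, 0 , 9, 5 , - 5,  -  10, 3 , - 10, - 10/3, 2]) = [- 10,  -  10, - 6, - 5, - 10/3, - 2, - 9/10,-4/7, 0, 2,3,5, 6,9]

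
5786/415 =13+391/415  =  13.94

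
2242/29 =77 + 9/29  =  77.31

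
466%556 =466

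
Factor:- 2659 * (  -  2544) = 6764496 =2^4*3^1*53^1*2659^1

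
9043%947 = 520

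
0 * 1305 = 0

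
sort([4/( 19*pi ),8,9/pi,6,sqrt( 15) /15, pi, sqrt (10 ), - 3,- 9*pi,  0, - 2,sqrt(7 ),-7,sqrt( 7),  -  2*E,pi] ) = [-9*pi,-7,- 2 * E, - 3,-2, 0, 4/( 19* pi ),sqrt( 15 )/15,  sqrt(7) , sqrt(7 ) , 9/pi , pi, pi,sqrt( 10),6,8 ]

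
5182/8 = 2591/4= 647.75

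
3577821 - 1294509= 2283312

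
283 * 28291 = 8006353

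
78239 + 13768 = 92007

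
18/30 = 3/5 = 0.60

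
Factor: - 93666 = - 2^1*3^1*67^1*233^1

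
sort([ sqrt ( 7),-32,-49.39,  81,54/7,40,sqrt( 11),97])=[ -49.39, - 32, sqrt(7), sqrt (11), 54/7,40 , 81,97] 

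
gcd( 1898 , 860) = 2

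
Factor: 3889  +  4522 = 8411 =13^1 * 647^1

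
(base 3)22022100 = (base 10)6057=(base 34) 585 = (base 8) 13651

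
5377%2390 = 597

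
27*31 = 837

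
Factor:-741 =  - 3^1 * 13^1*19^1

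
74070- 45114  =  28956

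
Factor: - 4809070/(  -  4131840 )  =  2^( - 9)*3^( - 1 ) * 7^1*23^1*29^1*103^1 * 269^( - 1 )  =  480907/413184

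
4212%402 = 192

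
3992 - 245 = 3747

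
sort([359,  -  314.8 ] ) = [-314.8, 359 ]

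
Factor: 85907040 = 2^5*3^1*5^1*178973^1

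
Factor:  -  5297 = -5297^1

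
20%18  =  2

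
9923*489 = 4852347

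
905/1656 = 905/1656= 0.55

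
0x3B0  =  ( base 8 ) 1660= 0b1110110000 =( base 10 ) 944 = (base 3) 1021222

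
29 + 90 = 119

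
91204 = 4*22801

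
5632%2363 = 906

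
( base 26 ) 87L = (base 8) 12753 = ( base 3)21200211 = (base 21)cf4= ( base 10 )5611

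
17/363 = 17/363 = 0.05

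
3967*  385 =1527295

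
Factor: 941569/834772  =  2^ ( - 2 )*181^( - 1)*307^1*1153^( - 1)*3067^1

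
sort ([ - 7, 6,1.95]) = [ - 7,1.95,6 ] 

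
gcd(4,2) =2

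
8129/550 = 14+39/50= 14.78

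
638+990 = 1628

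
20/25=4/5= 0.80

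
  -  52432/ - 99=52432/99 = 529.62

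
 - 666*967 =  - 644022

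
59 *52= 3068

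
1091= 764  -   - 327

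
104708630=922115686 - 817407056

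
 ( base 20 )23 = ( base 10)43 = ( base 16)2b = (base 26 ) 1h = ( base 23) 1K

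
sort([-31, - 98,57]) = [-98, - 31, 57]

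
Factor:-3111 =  - 3^1 * 17^1 * 61^1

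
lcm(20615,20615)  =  20615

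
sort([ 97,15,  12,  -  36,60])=[ - 36,  12, 15, 60,  97]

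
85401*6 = 512406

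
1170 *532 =622440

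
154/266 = 11/19 = 0.58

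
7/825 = 7/825  =  0.01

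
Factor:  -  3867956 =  - 2^2*23^1*42043^1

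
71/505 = 71/505 = 0.14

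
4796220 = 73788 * 65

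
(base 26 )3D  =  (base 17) 56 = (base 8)133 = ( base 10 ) 91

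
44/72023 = 44/72023 = 0.00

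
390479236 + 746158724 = 1136637960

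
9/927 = 1/103 = 0.01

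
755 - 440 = 315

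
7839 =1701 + 6138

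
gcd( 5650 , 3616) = 226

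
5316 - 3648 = 1668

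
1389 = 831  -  -558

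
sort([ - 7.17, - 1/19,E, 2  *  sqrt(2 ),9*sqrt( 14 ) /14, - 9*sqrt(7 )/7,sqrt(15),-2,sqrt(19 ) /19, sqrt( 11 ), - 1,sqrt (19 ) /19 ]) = [ - 7.17, - 9*sqrt (7)/7, - 2, - 1, - 1/19,sqrt(19 ) /19,sqrt( 19)/19,9*sqrt(14 ) /14, E,2*sqrt(2),sqrt(11),sqrt ( 15 )]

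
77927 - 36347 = 41580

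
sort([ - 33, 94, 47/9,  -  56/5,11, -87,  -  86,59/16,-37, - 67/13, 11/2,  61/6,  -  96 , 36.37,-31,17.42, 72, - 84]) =[-96,- 87, - 86, - 84,  -  37,  -  33,  -  31, - 56/5, -67/13, 59/16, 47/9, 11/2, 61/6,11,17.42, 36.37, 72, 94] 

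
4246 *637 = 2704702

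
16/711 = 16/711  =  0.02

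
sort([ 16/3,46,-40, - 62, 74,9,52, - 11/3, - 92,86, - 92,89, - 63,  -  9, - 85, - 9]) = [ - 92, - 92,-85, - 63, - 62, - 40, - 9, - 9, - 11/3, 16/3, 9,46,52,74, 86,89 ] 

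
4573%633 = 142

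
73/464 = 73/464 = 0.16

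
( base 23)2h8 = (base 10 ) 1457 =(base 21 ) 368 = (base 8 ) 2661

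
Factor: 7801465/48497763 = 3^( - 1 )*5^1 *7^1*137^1*1627^1*16165921^( - 1)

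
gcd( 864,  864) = 864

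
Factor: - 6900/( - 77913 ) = 2300/25971 = 2^2 *3^( - 1)*5^2*11^( - 1)*23^1 *787^ ( - 1)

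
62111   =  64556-2445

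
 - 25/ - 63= 25/63  =  0.40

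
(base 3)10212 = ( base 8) 150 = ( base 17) 62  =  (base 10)104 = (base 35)2y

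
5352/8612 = 1338/2153 = 0.62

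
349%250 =99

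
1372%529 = 314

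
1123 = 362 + 761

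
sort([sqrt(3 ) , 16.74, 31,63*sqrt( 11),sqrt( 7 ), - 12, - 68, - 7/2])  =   [ - 68, - 12, - 7/2, sqrt (3),sqrt(7),16.74,31,63 * sqrt( 11 )] 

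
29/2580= 29/2580 = 0.01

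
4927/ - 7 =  - 4927/7 = - 703.86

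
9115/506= 18 + 7/506 = 18.01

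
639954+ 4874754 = 5514708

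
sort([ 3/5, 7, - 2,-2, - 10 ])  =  [  -  10,-2,-2, 3/5,7 ]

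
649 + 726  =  1375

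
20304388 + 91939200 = 112243588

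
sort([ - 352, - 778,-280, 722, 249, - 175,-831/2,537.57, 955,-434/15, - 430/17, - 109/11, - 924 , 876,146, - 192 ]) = [ - 924, - 778,-831/2,-352, - 280,-192,-175,-434/15, - 430/17, - 109/11,  146,249,537.57, 722,876, 955] 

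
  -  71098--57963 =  - 13135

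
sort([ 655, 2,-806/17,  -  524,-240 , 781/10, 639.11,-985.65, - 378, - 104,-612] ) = [-985.65, - 612, - 524, - 378,-240 , - 104,  -  806/17,2, 781/10,639.11, 655]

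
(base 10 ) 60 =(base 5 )220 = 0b111100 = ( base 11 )55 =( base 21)2I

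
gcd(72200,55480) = 760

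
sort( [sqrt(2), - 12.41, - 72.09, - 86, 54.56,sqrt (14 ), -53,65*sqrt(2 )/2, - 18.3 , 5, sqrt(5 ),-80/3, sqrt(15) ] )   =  [  -  86, - 72.09, - 53, - 80/3,-18.3 ,  -  12.41,sqrt(2), sqrt( 5 ), sqrt(14), sqrt(15), 5, 65*sqrt(2) /2,54.56 ]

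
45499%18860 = 7779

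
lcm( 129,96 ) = 4128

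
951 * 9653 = 9180003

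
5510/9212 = 2755/4606  =  0.60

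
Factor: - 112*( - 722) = 2^5 *7^1*19^2 = 80864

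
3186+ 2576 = 5762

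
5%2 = 1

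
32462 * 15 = 486930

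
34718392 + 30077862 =64796254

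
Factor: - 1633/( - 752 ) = 2^( -4)*23^1*47^( - 1)*71^1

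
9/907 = 9/907 =0.01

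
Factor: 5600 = 2^5 * 5^2*7^1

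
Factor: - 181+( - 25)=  - 206  =  - 2^1*103^1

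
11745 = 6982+4763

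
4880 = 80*61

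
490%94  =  20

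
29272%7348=7228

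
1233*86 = 106038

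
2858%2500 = 358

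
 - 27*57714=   -  1558278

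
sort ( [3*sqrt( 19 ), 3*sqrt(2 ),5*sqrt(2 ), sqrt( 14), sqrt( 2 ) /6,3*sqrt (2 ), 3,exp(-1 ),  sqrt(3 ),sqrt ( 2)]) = [sqrt(2)/6, exp(- 1),sqrt( 2 ),sqrt( 3), 3,sqrt( 14),3*sqrt( 2), 3*sqrt ( 2),5*sqrt( 2 ),3*sqrt( 19) ]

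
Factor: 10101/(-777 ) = -13 =-13^1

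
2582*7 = 18074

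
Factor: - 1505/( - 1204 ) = 2^( - 2 )*5^1 = 5/4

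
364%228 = 136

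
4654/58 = 80 + 7/29 = 80.24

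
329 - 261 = 68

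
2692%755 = 427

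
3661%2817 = 844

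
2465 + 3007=5472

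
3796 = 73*52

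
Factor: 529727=11^1 *48157^1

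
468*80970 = 37893960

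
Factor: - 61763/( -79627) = 13^1*4751^1*79627^(-1 ) 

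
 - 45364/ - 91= 45364/91  =  498.51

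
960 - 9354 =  - 8394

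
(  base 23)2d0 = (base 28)1kd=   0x54D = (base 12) 951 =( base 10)1357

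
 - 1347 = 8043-9390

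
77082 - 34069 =43013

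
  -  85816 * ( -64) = 5492224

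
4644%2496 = 2148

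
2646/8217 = 294/913= 0.32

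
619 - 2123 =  - 1504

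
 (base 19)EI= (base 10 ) 284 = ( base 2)100011100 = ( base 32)8S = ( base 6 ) 1152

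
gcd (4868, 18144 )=4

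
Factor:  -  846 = -2^1 * 3^2 * 47^1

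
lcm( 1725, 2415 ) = 12075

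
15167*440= 6673480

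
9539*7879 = 75157781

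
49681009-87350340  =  -37669331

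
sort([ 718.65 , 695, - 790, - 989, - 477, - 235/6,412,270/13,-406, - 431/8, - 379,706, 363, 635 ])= [ - 989, - 790, - 477, - 406,  -  379,-431/8, - 235/6,  270/13, 363,412,635,695,706 , 718.65 ]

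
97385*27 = 2629395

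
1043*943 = 983549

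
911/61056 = 911/61056=0.01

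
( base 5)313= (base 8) 123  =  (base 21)3k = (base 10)83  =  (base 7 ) 146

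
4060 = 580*7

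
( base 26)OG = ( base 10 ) 640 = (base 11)532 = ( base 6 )2544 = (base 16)280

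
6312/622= 3156/311 = 10.15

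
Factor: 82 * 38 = 3116 = 2^2*19^1*41^1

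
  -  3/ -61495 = 3/61495 = 0.00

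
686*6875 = 4716250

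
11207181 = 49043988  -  37836807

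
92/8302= 46/4151=0.01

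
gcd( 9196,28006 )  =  418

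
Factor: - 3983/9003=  - 3^( - 1)*7^1*569^1*3001^(  -  1) 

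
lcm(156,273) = 1092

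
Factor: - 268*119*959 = - 2^2*7^2 * 17^1*67^1*137^1 =- 30584428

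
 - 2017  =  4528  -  6545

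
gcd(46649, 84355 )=1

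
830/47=830/47 = 17.66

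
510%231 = 48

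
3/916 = 3/916 = 0.00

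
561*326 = 182886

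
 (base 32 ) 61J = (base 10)6195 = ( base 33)5MO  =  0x1833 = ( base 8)14063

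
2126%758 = 610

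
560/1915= 112/383= 0.29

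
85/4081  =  85/4081 = 0.02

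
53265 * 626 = 33343890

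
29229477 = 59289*493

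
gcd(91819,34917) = 1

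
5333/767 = 6+731/767 = 6.95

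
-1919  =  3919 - 5838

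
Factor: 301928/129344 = 803/344 = 2^( - 3 )*11^1* 43^ ( - 1)*73^1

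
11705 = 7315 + 4390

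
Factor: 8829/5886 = 2^( - 1)* 3^1 = 3/2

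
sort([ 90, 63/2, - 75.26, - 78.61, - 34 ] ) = [ - 78.61,  -  75.26, - 34 , 63/2, 90 ] 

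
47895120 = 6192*7735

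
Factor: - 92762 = -2^1*46381^1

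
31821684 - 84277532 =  -52455848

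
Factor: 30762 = 2^1*3^2 *1709^1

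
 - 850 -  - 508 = - 342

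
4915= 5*983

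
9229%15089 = 9229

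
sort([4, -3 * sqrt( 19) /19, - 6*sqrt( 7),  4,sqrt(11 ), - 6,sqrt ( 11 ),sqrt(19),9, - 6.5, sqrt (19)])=[ - 6  *sqrt(7 ),  -  6.5,-6, -3 * sqrt(19)/19, sqrt( 11),sqrt(11),4,4,sqrt(19),  sqrt(19),9] 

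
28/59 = 28/59 = 0.47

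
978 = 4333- 3355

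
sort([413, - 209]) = [ - 209, 413]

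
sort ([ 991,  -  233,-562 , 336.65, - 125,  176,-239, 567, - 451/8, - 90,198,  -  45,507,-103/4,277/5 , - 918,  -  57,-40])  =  [ -918, - 562,-239, - 233, - 125, - 90, - 57, - 451/8,-45 , - 40,-103/4,277/5,176, 198,336.65,507, 567,991 ]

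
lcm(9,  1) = 9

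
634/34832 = 317/17416 = 0.02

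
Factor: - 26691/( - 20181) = 41/31 = 31^ ( - 1)  *  41^1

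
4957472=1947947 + 3009525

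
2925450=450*6501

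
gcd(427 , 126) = 7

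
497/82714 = 497/82714= 0.01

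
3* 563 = 1689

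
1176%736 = 440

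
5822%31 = 25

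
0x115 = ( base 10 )277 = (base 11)232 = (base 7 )544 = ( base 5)2102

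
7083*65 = 460395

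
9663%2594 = 1881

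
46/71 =46/71=0.65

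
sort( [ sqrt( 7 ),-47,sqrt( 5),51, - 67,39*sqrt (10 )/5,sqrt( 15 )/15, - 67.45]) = [ - 67.45, - 67, - 47,sqrt(15 )/15, sqrt(5),sqrt(7), 39*sqrt( 10)/5,51 ]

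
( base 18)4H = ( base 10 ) 89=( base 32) 2p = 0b1011001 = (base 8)131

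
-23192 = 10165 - 33357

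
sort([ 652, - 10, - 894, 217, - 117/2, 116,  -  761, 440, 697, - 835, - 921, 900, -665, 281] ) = [-921 ,-894, - 835, - 761, - 665, - 117/2, - 10,  116, 217,  281, 440, 652,697, 900] 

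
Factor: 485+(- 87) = 398 = 2^1*199^1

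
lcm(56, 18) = 504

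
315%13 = 3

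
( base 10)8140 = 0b1111111001100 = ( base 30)91A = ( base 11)6130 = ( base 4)1333030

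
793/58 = 13 + 39/58=13.67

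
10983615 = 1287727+9695888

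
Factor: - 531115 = -5^1*13^1 * 8171^1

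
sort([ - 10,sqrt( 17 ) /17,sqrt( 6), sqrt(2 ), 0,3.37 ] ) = [ - 10, 0 , sqrt( 17)/17, sqrt( 2 ), sqrt( 6 ),3.37] 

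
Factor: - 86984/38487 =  - 2^3*3^( - 1 )*83^1 * 131^1*12829^( - 1)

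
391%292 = 99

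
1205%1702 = 1205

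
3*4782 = 14346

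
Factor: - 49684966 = -2^1*2069^1*12007^1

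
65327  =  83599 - 18272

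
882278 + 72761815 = 73644093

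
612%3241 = 612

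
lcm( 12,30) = 60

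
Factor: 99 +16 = 5^1*23^1= 115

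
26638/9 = 26638/9 = 2959.78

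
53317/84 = 634 + 61/84 = 634.73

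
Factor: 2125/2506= 2^( - 1 )*5^3 * 7^( - 1)*17^1*179^(- 1)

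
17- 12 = 5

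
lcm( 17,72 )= 1224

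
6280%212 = 132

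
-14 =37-51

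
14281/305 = 14281/305 = 46.82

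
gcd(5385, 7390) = 5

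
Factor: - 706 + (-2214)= - 2920 =-  2^3*5^1 * 73^1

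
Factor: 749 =7^1*107^1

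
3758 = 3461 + 297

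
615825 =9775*63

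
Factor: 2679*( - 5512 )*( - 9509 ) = 140416055832 = 2^3*3^1  *  13^1*19^1*37^1  *47^1*53^1*257^1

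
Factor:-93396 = - 2^2*3^1*43^1*181^1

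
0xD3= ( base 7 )421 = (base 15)e1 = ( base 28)7F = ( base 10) 211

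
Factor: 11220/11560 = 2^( - 1 )*3^1*11^1 * 17^( - 1)=33/34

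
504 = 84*6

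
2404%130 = 64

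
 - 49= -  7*7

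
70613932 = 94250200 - 23636268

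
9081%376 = 57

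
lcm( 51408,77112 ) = 154224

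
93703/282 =332 + 79/282  =  332.28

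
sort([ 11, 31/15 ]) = [31/15,11 ] 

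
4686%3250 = 1436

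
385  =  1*385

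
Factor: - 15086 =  -2^1*19^1*397^1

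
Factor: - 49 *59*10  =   - 2^1  *5^1*7^2*59^1 = - 28910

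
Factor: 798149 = 11^1*72559^1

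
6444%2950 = 544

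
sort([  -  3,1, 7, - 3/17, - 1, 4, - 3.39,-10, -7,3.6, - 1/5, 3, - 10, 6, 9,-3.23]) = [- 10, - 10, - 7, - 3.39, - 3.23, - 3, - 1, - 1/5, - 3/17,1,3 , 3.6,4, 6,7,  9]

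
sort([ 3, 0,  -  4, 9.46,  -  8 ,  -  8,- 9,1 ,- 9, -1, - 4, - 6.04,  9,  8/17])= [ - 9, -9 , - 8, - 8,-6.04, - 4,  -  4, - 1,0,  8/17,1,3 , 9,9.46 ]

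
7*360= 2520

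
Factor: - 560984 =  - 2^3*70123^1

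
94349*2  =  188698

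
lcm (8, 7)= 56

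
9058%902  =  38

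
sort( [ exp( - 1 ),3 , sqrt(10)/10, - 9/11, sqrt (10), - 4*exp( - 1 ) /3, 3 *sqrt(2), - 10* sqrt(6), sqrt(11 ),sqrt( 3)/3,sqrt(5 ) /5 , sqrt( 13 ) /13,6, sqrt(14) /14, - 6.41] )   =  [-10 * sqrt( 6), - 6.41, - 9/11, - 4*exp(-1 ) /3, sqrt (14 ) /14, sqrt( 13 ) /13, sqrt( 10 ) /10, exp(- 1), sqrt(  5 )/5,  sqrt(3)/3, 3,sqrt(10 ), sqrt(11 ), 3*sqrt( 2 ) , 6 ]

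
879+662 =1541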